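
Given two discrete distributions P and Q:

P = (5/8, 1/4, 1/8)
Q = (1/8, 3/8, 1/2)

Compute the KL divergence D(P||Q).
D(P||Q) = Σ P(i) log₂(P(i)/Q(i))
  i=0: (5/8) × log₂((5/8)/(1/8)) = (5/8) × log₂(5) = 1.4512
  i=1: (1/4) × log₂((1/4)/(3/8)) = (1/4) × log₂(2/3) = -0.1462
  i=2: (1/8) × log₂((1/8)/(1/2)) = (1/8) × log₂(1/4) = -0.2500
D(P||Q) = 1.4512 - 0.1462 - 0.2500
  = 1.0550 bits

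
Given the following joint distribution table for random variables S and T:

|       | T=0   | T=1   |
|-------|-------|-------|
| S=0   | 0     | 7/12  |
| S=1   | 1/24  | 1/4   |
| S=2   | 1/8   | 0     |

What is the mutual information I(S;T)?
Marginal P(S) (row sums):
  P(S=0) = 0 + 7/12 = 7/12
  P(S=1) = 1/24 + 1/4 = 7/24
  P(S=2) = 1/8 + 0 = 1/8
Marginal P(T) (column sums):
  P(T=0) = 0 + 1/24 + 1/8 = 1/6
  P(T=1) = 7/12 + 1/4 + 0 = 5/6

H(S) = -[(7/12)·log₂(7/12) + (7/24)·log₂(7/24) + (1/8)·log₂(1/8)]
  = 0.4536 + 0.5185 + 0.3750
  = 1.3471 bits
H(T) = -[(1/6)·log₂(1/6) + (5/6)·log₂(5/6)]
  = 0.4308 + 0.2192
  = 0.6500 bits
H(S,T) = -[(7/12)·log₂(7/12) + (1/24)·log₂(1/24) + (1/4)·log₂(1/4) + (1/8)·log₂(1/8)]
  = 0.4536 + 0.1910 + 0.5000 + 0.3750
  = 1.5196 bits

I(S;T) = H(S) + H(T) - H(S,T)
  = 1.3471 + 0.6500 - 1.5196
  = 0.4775 bits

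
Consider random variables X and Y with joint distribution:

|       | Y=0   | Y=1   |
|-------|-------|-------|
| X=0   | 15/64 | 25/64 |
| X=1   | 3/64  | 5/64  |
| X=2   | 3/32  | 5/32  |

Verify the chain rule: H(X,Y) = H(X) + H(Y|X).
Left side:
H(X,Y) = -[(15/64)·log₂(15/64) + (25/64)·log₂(25/64) + (3/64)·log₂(3/64) + (5/64)·log₂(5/64) + (3/32)·log₂(3/32) + (5/32)·log₂(5/32)]
  = 0.4906 + 0.5297 + 0.2070 + 0.2873 + 0.3202 + 0.4184
  = 2.2532 bits

Right side:
Marginal P(X) (row sums):
  P(X=0) = 15/64 + 25/64 = 5/8
  P(X=1) = 3/64 + 5/64 = 1/8
  P(X=2) = 3/32 + 5/32 = 1/4
H(X) = -[(5/8)·log₂(5/8) + (1/8)·log₂(1/8) + (1/4)·log₂(1/4)]
  = 0.4238 + 0.3750 + 0.5000
  = 1.2988 bits
H(Y|X) = -Σ P(X,Y)·log₂ P(Y|X), where P(Y|X) = P(X,Y) / P(X)
  (X=0,Y=0): P(Y|X) = (15/64)/(5/8) = 3/8;  -(15/64)·log₂(3/8) = 0.3316
  (X=0,Y=1): P(Y|X) = (25/64)/(5/8) = 5/8;  -(25/64)·log₂(5/8) = 0.2649
  (X=1,Y=0): P(Y|X) = (3/64)/(1/8) = 3/8;  -(3/64)·log₂(3/8) = 0.0663
  (X=1,Y=1): P(Y|X) = (5/64)/(1/8) = 5/8;  -(5/64)·log₂(5/8) = 0.0530
  (X=2,Y=0): P(Y|X) = (3/32)/(1/4) = 3/8;  -(3/32)·log₂(3/8) = 0.1327
  (X=2,Y=1): P(Y|X) = (5/32)/(1/4) = 5/8;  -(5/32)·log₂(5/8) = 0.1059
H(Y|X) = 0.3316 + 0.2649 + 0.0663 + 0.0530 + 0.1327 + 0.1059
  = 0.9544 bits
H(X) + H(Y|X) = 1.2988 + 0.9544 = 2.2532 bits

Both sides equal 2.2532 bits, so the chain rule holds ✓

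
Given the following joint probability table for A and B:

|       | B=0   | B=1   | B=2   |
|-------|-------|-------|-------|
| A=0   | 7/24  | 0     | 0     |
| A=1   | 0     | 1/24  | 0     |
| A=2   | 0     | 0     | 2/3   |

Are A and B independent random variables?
Marginal P(A) (row sums):
  P(A=0) = 7/24 + 0 + 0 = 7/24
  P(A=1) = 0 + 1/24 + 0 = 1/24
  P(A=2) = 0 + 0 + 2/3 = 2/3
Marginal P(B) (column sums):
  P(B=0) = 7/24 + 0 + 0 = 7/24
  P(B=1) = 0 + 1/24 + 0 = 1/24
  P(B=2) = 0 + 0 + 2/3 = 2/3

A and B are independent iff P(A=i,B=j) = P(A=i)·P(B=j) for every cell.
  P(A=0)·P(B=0) = 7/24 × 7/24 = 49/576, but P(A=0,B=0) = 7/24 ✗

No, A and B are not independent. Quantitatively, I(A;B) > 0:

H(A) = -[(7/24)·log₂(7/24) + (1/24)·log₂(1/24) + (2/3)·log₂(2/3)]
  = 0.5185 + 0.1910 + 0.3900
  = 1.0995 bits
H(B) = -[(7/24)·log₂(7/24) + (1/24)·log₂(1/24) + (2/3)·log₂(2/3)]
  = 0.5185 + 0.1910 + 0.3900
  = 1.0995 bits
H(A,B) = -[(7/24)·log₂(7/24) + (1/24)·log₂(1/24) + (2/3)·log₂(2/3)]
  = 0.5185 + 0.1910 + 0.3900
  = 1.0995 bits
I(A;B) = H(A) + H(B) - H(A,B) = 1.0995 + 1.0995 - 1.0995 = 1.0995 bits > 0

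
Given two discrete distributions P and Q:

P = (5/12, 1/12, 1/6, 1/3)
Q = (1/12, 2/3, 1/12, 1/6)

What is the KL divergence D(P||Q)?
D(P||Q) = Σ P(i) log₂(P(i)/Q(i))
  i=0: (5/12) × log₂((5/12)/(1/12)) = (5/12) × log₂(5) = 0.9675
  i=1: (1/12) × log₂((1/12)/(2/3)) = (1/12) × log₂(1/8) = -0.2500
  i=2: (1/6) × log₂((1/6)/(1/12)) = (1/6) × log₂(2) = 0.1667
  i=3: (1/3) × log₂((1/3)/(1/6)) = (1/3) × log₂(2) = 0.3333
D(P||Q) = 0.9675 - 0.2500 + 0.1667 + 0.3333
  = 1.2175 bits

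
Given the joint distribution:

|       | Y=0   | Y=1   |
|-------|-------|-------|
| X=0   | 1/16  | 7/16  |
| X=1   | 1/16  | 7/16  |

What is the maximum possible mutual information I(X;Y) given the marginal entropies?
The upper bound on mutual information is I(X;Y) ≤ min(H(X), H(Y)).

Marginal P(X) (row sums):
  P(X=0) = 1/16 + 7/16 = 1/2
  P(X=1) = 1/16 + 7/16 = 1/2
Marginal P(Y) (column sums):
  P(Y=0) = 1/16 + 1/16 = 1/8
  P(Y=1) = 7/16 + 7/16 = 7/8

H(X) = -[(1/2)·log₂(1/2) + (1/2)·log₂(1/2)]
  = 0.5000 + 0.5000
  = 1.0000 bits
H(Y) = -[(1/8)·log₂(1/8) + (7/8)·log₂(7/8)]
  = 0.3750 + 0.1686
  = 0.5436 bits

Maximum possible I(X;Y) = min(1.0000, 0.5436) = 0.5436 bits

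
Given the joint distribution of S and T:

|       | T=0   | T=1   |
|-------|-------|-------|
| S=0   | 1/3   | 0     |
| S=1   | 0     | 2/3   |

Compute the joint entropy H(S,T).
H(S,T) = -Σ P(S,T) log₂ P(S,T), summed over the non-zero cells:
H(S,T) = -[(1/3)·log₂(1/3) + (2/3)·log₂(2/3)]
  = 0.5283 + 0.3900
  = 0.9183 bits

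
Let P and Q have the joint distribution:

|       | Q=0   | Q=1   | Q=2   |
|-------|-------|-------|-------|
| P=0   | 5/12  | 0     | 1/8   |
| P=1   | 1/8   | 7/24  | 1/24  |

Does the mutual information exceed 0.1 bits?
Marginal P(P) (row sums):
  P(P=0) = 5/12 + 0 + 1/8 = 13/24
  P(P=1) = 1/8 + 7/24 + 1/24 = 11/24
Marginal P(Q) (column sums):
  P(Q=0) = 5/12 + 1/8 = 13/24
  P(Q=1) = 0 + 7/24 = 7/24
  P(Q=2) = 1/8 + 1/24 = 1/6

H(P) = -[(13/24)·log₂(13/24) + (11/24)·log₂(11/24)]
  = 0.4791 + 0.5159
  = 0.9950 bits
H(Q) = -[(13/24)·log₂(13/24) + (7/24)·log₂(7/24) + (1/6)·log₂(1/6)]
  = 0.4791 + 0.5185 + 0.4308
  = 1.4284 bits
H(P,Q) = -[(5/12)·log₂(5/12) + (1/8)·log₂(1/8) + (1/8)·log₂(1/8) + (7/24)·log₂(7/24) + (1/24)·log₂(1/24)]
  = 0.5263 + 0.3750 + 0.3750 + 0.5185 + 0.1910
  = 1.9858 bits

I(P;Q) = H(P) + H(Q) - H(P,Q)
  = 0.9950 + 1.4284 - 1.9858
  = 0.4376 bits

Yes. I(P;Q) = 0.4376 bits, which is > 0.1 bits.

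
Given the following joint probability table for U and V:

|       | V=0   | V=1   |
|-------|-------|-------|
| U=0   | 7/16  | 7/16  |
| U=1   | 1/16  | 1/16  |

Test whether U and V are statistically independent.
Marginal P(U) (row sums):
  P(U=0) = 7/16 + 7/16 = 7/8
  P(U=1) = 1/16 + 1/16 = 1/8
Marginal P(V) (column sums):
  P(V=0) = 7/16 + 1/16 = 1/2
  P(V=1) = 7/16 + 1/16 = 1/2

U and V are independent iff P(U=i,V=j) = P(U=i)·P(V=j) for every cell.
  P(U=0)·P(V=0) = 7/8 × 1/2 = 7/16 = P(U=0,V=0) ✓
  P(U=0)·P(V=1) = 7/8 × 1/2 = 7/16 = P(U=0,V=1) ✓
  P(U=1)·P(V=0) = 1/8 × 1/2 = 1/16 = P(U=1,V=0) ✓
  P(U=1)·P(V=1) = 1/8 × 1/2 = 1/16 = P(U=1,V=1) ✓

Yes, U and V are independent: every cell factors, so I(U;V) = 0 bits.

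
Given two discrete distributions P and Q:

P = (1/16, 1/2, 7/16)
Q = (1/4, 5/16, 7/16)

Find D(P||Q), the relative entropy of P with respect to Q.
D(P||Q) = Σ P(i) log₂(P(i)/Q(i))
  i=0: (1/16) × log₂((1/16)/(1/4)) = (1/16) × log₂(1/4) = -0.1250
  i=1: (1/2) × log₂((1/2)/(5/16)) = (1/2) × log₂(8/5) = 0.3390
  i=2: (7/16) × log₂((7/16)/(7/16)) = (7/16) × log₂(1) = 0.0000
D(P||Q) = -0.1250 + 0.3390 + 0.0000
  = 0.2140 bits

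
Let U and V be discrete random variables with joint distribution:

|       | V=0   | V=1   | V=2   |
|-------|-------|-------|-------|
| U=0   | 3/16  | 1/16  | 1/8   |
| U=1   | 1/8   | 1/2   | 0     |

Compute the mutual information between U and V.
Marginal P(U) (row sums):
  P(U=0) = 3/16 + 1/16 + 1/8 = 3/8
  P(U=1) = 1/8 + 1/2 + 0 = 5/8
Marginal P(V) (column sums):
  P(V=0) = 3/16 + 1/8 = 5/16
  P(V=1) = 1/16 + 1/2 = 9/16
  P(V=2) = 1/8 + 0 = 1/8

H(U) = -[(3/8)·log₂(3/8) + (5/8)·log₂(5/8)]
  = 0.5306 + 0.4238
  = 0.9544 bits
H(V) = -[(5/16)·log₂(5/16) + (9/16)·log₂(9/16) + (1/8)·log₂(1/8)]
  = 0.5244 + 0.4669 + 0.3750
  = 1.3663 bits
H(U,V) = -[(3/16)·log₂(3/16) + (1/16)·log₂(1/16) + (1/8)·log₂(1/8) + (1/8)·log₂(1/8) + (1/2)·log₂(1/2)]
  = 0.4528 + 0.2500 + 0.3750 + 0.3750 + 0.5000
  = 1.9528 bits

I(U;V) = H(U) + H(V) - H(U,V)
  = 0.9544 + 1.3663 - 1.9528
  = 0.3679 bits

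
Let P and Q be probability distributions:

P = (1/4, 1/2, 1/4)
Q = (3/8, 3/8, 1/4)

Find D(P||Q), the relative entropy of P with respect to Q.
D(P||Q) = Σ P(i) log₂(P(i)/Q(i))
  i=0: (1/4) × log₂((1/4)/(3/8)) = (1/4) × log₂(2/3) = -0.1462
  i=1: (1/2) × log₂((1/2)/(3/8)) = (1/2) × log₂(4/3) = 0.2075
  i=2: (1/4) × log₂((1/4)/(1/4)) = (1/4) × log₂(1) = 0.0000
D(P||Q) = -0.1462 + 0.2075 + 0.0000
  = 0.0613 bits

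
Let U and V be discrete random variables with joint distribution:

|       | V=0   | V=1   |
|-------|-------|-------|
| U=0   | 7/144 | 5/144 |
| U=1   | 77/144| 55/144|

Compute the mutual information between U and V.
Marginal P(U) (row sums):
  P(U=0) = 7/144 + 5/144 = 1/12
  P(U=1) = 77/144 + 55/144 = 11/12
Marginal P(V) (column sums):
  P(V=0) = 7/144 + 77/144 = 7/12
  P(V=1) = 5/144 + 55/144 = 5/12

H(U) = -[(1/12)·log₂(1/12) + (11/12)·log₂(11/12)]
  = 0.2987 + 0.1151
  = 0.4138 bits
H(V) = -[(7/12)·log₂(7/12) + (5/12)·log₂(5/12)]
  = 0.4536 + 0.5263
  = 0.9799 bits
H(U,V) = -[(7/144)·log₂(7/144) + (5/144)·log₂(5/144) + (77/144)·log₂(77/144) + (55/144)·log₂(55/144)]
  = 0.2121 + 0.1683 + 0.4829 + 0.5304
  = 1.3937 bits

I(U;V) = H(U) + H(V) - H(U,V)
  = 0.4138 + 0.9799 - 1.3937
  = 0.0000 bits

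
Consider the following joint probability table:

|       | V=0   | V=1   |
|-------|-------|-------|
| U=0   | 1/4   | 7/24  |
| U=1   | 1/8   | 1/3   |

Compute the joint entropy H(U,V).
H(U,V) = -Σ P(U,V) log₂ P(U,V), summed over the non-zero cells:
H(U,V) = -[(1/4)·log₂(1/4) + (7/24)·log₂(7/24) + (1/8)·log₂(1/8) + (1/3)·log₂(1/3)]
  = 0.5000 + 0.5185 + 0.3750 + 0.5283
  = 1.9218 bits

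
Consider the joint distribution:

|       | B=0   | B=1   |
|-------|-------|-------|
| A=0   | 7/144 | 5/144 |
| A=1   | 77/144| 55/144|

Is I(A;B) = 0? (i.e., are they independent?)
Marginal P(A) (row sums):
  P(A=0) = 7/144 + 5/144 = 1/12
  P(A=1) = 77/144 + 55/144 = 11/12
Marginal P(B) (column sums):
  P(B=0) = 7/144 + 77/144 = 7/12
  P(B=1) = 5/144 + 55/144 = 5/12

A and B are independent iff P(A=i,B=j) = P(A=i)·P(B=j) for every cell.
  P(A=0)·P(B=0) = 1/12 × 7/12 = 7/144 = P(A=0,B=0) ✓
  P(A=0)·P(B=1) = 1/12 × 5/12 = 5/144 = P(A=0,B=1) ✓
  P(A=1)·P(B=0) = 11/12 × 7/12 = 77/144 = P(A=1,B=0) ✓
  P(A=1)·P(B=1) = 11/12 × 5/12 = 55/144 = P(A=1,B=1) ✓

Yes, A and B are independent: every cell factors, so I(A;B) = 0 bits.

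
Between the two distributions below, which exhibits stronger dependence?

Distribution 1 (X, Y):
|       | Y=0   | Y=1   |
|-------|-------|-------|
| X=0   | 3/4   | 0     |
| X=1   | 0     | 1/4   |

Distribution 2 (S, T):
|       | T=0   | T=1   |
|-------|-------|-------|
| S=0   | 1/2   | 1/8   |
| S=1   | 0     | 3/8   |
Distribution 1 (X, Y):
Marginal P(X) (row sums):
  P(X=0) = 3/4 + 0 = 3/4
  P(X=1) = 0 + 1/4 = 1/4
Marginal P(Y) (column sums):
  P(Y=0) = 3/4 + 0 = 3/4
  P(Y=1) = 0 + 1/4 = 1/4

H(X) = -[(3/4)·log₂(3/4) + (1/4)·log₂(1/4)]
  = 0.3113 + 0.5000
  = 0.8113 bits
H(Y) = -[(3/4)·log₂(3/4) + (1/4)·log₂(1/4)]
  = 0.3113 + 0.5000
  = 0.8113 bits
H(X,Y) = -[(3/4)·log₂(3/4) + (1/4)·log₂(1/4)]
  = 0.3113 + 0.5000
  = 0.8113 bits

I(X;Y) = H(X) + H(Y) - H(X,Y)
  = 0.8113 + 0.8113 - 0.8113
  = 0.8113 bits

Distribution 2 (S, T):
Marginal P(S) (row sums):
  P(S=0) = 1/2 + 1/8 = 5/8
  P(S=1) = 0 + 3/8 = 3/8
Marginal P(T) (column sums):
  P(T=0) = 1/2 + 0 = 1/2
  P(T=1) = 1/8 + 3/8 = 1/2

H(S) = -[(5/8)·log₂(5/8) + (3/8)·log₂(3/8)]
  = 0.4238 + 0.5306
  = 0.9544 bits
H(T) = -[(1/2)·log₂(1/2) + (1/2)·log₂(1/2)]
  = 0.5000 + 0.5000
  = 1.0000 bits
H(S,T) = -[(1/2)·log₂(1/2) + (1/8)·log₂(1/8) + (3/8)·log₂(3/8)]
  = 0.5000 + 0.3750 + 0.5306
  = 1.4056 bits

I(S;T) = H(S) + H(T) - H(S,T)
  = 0.9544 + 1.0000 - 1.4056
  = 0.5488 bits

I(X;Y) = 0.8113 bits > I(S;T) = 0.5488 bits, so (X, Y) has the higher mutual information (stronger dependence).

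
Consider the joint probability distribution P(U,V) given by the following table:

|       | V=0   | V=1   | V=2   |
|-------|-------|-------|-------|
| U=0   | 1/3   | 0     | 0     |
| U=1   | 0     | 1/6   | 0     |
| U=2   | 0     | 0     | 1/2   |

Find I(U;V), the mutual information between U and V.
Marginal P(U) (row sums):
  P(U=0) = 1/3 + 0 + 0 = 1/3
  P(U=1) = 0 + 1/6 + 0 = 1/6
  P(U=2) = 0 + 0 + 1/2 = 1/2
Marginal P(V) (column sums):
  P(V=0) = 1/3 + 0 + 0 = 1/3
  P(V=1) = 0 + 1/6 + 0 = 1/6
  P(V=2) = 0 + 0 + 1/2 = 1/2

H(U) = -[(1/3)·log₂(1/3) + (1/6)·log₂(1/6) + (1/2)·log₂(1/2)]
  = 0.5283 + 0.4308 + 0.5000
  = 1.4591 bits
H(V) = -[(1/3)·log₂(1/3) + (1/6)·log₂(1/6) + (1/2)·log₂(1/2)]
  = 0.5283 + 0.4308 + 0.5000
  = 1.4591 bits
H(U,V) = -[(1/3)·log₂(1/3) + (1/6)·log₂(1/6) + (1/2)·log₂(1/2)]
  = 0.5283 + 0.4308 + 0.5000
  = 1.4591 bits

I(U;V) = H(U) + H(V) - H(U,V)
  = 1.4591 + 1.4591 - 1.4591
  = 1.4591 bits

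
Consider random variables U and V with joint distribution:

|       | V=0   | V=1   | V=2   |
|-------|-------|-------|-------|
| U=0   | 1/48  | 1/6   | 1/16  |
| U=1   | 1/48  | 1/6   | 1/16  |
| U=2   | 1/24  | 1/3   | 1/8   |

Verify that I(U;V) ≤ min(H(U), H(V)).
Marginal P(U) (row sums):
  P(U=0) = 1/48 + 1/6 + 1/16 = 1/4
  P(U=1) = 1/48 + 1/6 + 1/16 = 1/4
  P(U=2) = 1/24 + 1/3 + 1/8 = 1/2
Marginal P(V) (column sums):
  P(V=0) = 1/48 + 1/48 + 1/24 = 1/12
  P(V=1) = 1/6 + 1/6 + 1/3 = 2/3
  P(V=2) = 1/16 + 1/16 + 1/8 = 1/4

H(U) = -[(1/4)·log₂(1/4) + (1/4)·log₂(1/4) + (1/2)·log₂(1/2)]
  = 0.5000 + 0.5000 + 0.5000
  = 1.5000 bits
H(V) = -[(1/12)·log₂(1/12) + (2/3)·log₂(2/3) + (1/4)·log₂(1/4)]
  = 0.2987 + 0.3900 + 0.5000
  = 1.1887 bits
H(U,V) = -[(1/48)·log₂(1/48) + (1/6)·log₂(1/6) + (1/16)·log₂(1/16) + (1/48)·log₂(1/48) + (1/6)·log₂(1/6) + (1/16)·log₂(1/16) + (1/24)·log₂(1/24) + (1/3)·log₂(1/3) + (1/8)·log₂(1/8)]
  = 0.1164 + 0.4308 + 0.2500 + 0.1164 + 0.4308 + 0.2500 + 0.1910 + 0.5283 + 0.3750
  = 2.6887 bits

I(U;V) = H(U) + H(V) - H(U,V)
  = 1.5000 + 1.1887 - 2.6887
  = 0.0000 bits

min(H(U), H(V)) = min(1.5000, 1.1887) = 1.1887 bits
Since 0.0000 ≤ 1.1887, the bound is satisfied ✓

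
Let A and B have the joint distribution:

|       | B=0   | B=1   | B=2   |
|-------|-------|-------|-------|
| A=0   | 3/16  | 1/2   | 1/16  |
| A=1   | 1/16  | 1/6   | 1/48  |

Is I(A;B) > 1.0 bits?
Marginal P(A) (row sums):
  P(A=0) = 3/16 + 1/2 + 1/16 = 3/4
  P(A=1) = 1/16 + 1/6 + 1/48 = 1/4
Marginal P(B) (column sums):
  P(B=0) = 3/16 + 1/16 = 1/4
  P(B=1) = 1/2 + 1/6 = 2/3
  P(B=2) = 1/16 + 1/48 = 1/12

H(A) = -[(3/4)·log₂(3/4) + (1/4)·log₂(1/4)]
  = 0.3113 + 0.5000
  = 0.8113 bits
H(B) = -[(1/4)·log₂(1/4) + (2/3)·log₂(2/3) + (1/12)·log₂(1/12)]
  = 0.5000 + 0.3900 + 0.2987
  = 1.1887 bits
H(A,B) = -[(3/16)·log₂(3/16) + (1/2)·log₂(1/2) + (1/16)·log₂(1/16) + (1/16)·log₂(1/16) + (1/6)·log₂(1/6) + (1/48)·log₂(1/48)]
  = 0.4528 + 0.5000 + 0.2500 + 0.2500 + 0.4308 + 0.1164
  = 2.0000 bits

I(A;B) = H(A) + H(B) - H(A,B)
  = 0.8113 + 1.1887 - 2.0000
  = 0.0000 bits

No. I(A;B) = 0.0000 bits, which is ≤ 1.0 bits.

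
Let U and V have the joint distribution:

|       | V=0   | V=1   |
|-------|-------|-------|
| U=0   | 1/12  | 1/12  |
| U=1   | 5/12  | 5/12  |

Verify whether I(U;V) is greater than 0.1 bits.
Marginal P(U) (row sums):
  P(U=0) = 1/12 + 1/12 = 1/6
  P(U=1) = 5/12 + 5/12 = 5/6
Marginal P(V) (column sums):
  P(V=0) = 1/12 + 5/12 = 1/2
  P(V=1) = 1/12 + 5/12 = 1/2

H(U) = -[(1/6)·log₂(1/6) + (5/6)·log₂(5/6)]
  = 0.4308 + 0.2192
  = 0.6500 bits
H(V) = -[(1/2)·log₂(1/2) + (1/2)·log₂(1/2)]
  = 0.5000 + 0.5000
  = 1.0000 bits
H(U,V) = -[(1/12)·log₂(1/12) + (1/12)·log₂(1/12) + (5/12)·log₂(5/12) + (5/12)·log₂(5/12)]
  = 0.2987 + 0.2987 + 0.5263 + 0.5263
  = 1.6500 bits

I(U;V) = H(U) + H(V) - H(U,V)
  = 0.6500 + 1.0000 - 1.6500
  = 0.0000 bits

No. I(U;V) = 0.0000 bits, which is ≤ 0.1 bits.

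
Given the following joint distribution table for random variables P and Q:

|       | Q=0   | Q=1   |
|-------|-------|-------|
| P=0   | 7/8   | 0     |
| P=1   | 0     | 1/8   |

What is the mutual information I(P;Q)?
Marginal P(P) (row sums):
  P(P=0) = 7/8 + 0 = 7/8
  P(P=1) = 0 + 1/8 = 1/8
Marginal P(Q) (column sums):
  P(Q=0) = 7/8 + 0 = 7/8
  P(Q=1) = 0 + 1/8 = 1/8

H(P) = -[(7/8)·log₂(7/8) + (1/8)·log₂(1/8)]
  = 0.1686 + 0.3750
  = 0.5436 bits
H(Q) = -[(7/8)·log₂(7/8) + (1/8)·log₂(1/8)]
  = 0.1686 + 0.3750
  = 0.5436 bits
H(P,Q) = -[(7/8)·log₂(7/8) + (1/8)·log₂(1/8)]
  = 0.1686 + 0.3750
  = 0.5436 bits

I(P;Q) = H(P) + H(Q) - H(P,Q)
  = 0.5436 + 0.5436 - 0.5436
  = 0.5436 bits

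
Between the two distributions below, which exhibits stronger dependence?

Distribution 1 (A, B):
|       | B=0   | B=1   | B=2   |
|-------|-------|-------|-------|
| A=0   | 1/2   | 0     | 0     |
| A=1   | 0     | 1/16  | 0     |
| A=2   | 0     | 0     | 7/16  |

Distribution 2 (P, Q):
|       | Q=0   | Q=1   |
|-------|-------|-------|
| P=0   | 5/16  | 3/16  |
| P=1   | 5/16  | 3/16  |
Distribution 1 (A, B):
Marginal P(A) (row sums):
  P(A=0) = 1/2 + 0 + 0 = 1/2
  P(A=1) = 0 + 1/16 + 0 = 1/16
  P(A=2) = 0 + 0 + 7/16 = 7/16
Marginal P(B) (column sums):
  P(B=0) = 1/2 + 0 + 0 = 1/2
  P(B=1) = 0 + 1/16 + 0 = 1/16
  P(B=2) = 0 + 0 + 7/16 = 7/16

H(A) = -[(1/2)·log₂(1/2) + (1/16)·log₂(1/16) + (7/16)·log₂(7/16)]
  = 0.5000 + 0.2500 + 0.5218
  = 1.2718 bits
H(B) = -[(1/2)·log₂(1/2) + (1/16)·log₂(1/16) + (7/16)·log₂(7/16)]
  = 0.5000 + 0.2500 + 0.5218
  = 1.2718 bits
H(A,B) = -[(1/2)·log₂(1/2) + (1/16)·log₂(1/16) + (7/16)·log₂(7/16)]
  = 0.5000 + 0.2500 + 0.5218
  = 1.2718 bits

I(A;B) = H(A) + H(B) - H(A,B)
  = 1.2718 + 1.2718 - 1.2718
  = 1.2718 bits

Distribution 2 (P, Q):
Marginal P(P) (row sums):
  P(P=0) = 5/16 + 3/16 = 1/2
  P(P=1) = 5/16 + 3/16 = 1/2
Marginal P(Q) (column sums):
  P(Q=0) = 5/16 + 5/16 = 5/8
  P(Q=1) = 3/16 + 3/16 = 3/8

H(P) = -[(1/2)·log₂(1/2) + (1/2)·log₂(1/2)]
  = 0.5000 + 0.5000
  = 1.0000 bits
H(Q) = -[(5/8)·log₂(5/8) + (3/8)·log₂(3/8)]
  = 0.4238 + 0.5306
  = 0.9544 bits
H(P,Q) = -[(5/16)·log₂(5/16) + (3/16)·log₂(3/16) + (5/16)·log₂(5/16) + (3/16)·log₂(3/16)]
  = 0.5244 + 0.4528 + 0.5244 + 0.4528
  = 1.9544 bits

I(P;Q) = H(P) + H(Q) - H(P,Q)
  = 1.0000 + 0.9544 - 1.9544
  = 0.0000 bits

I(A;B) = 1.2718 bits > I(P;Q) = 0.0000 bits, so (A, B) has the higher mutual information (stronger dependence).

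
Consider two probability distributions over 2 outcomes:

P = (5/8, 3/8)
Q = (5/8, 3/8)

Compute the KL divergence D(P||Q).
D(P||Q) = Σ P(i) log₂(P(i)/Q(i))
  i=0: (5/8) × log₂((5/8)/(5/8)) = (5/8) × log₂(1) = 0.0000
  i=1: (3/8) × log₂((3/8)/(3/8)) = (3/8) × log₂(1) = 0.0000
D(P||Q) = 0.0000 + 0.0000
  = 0.0000 bits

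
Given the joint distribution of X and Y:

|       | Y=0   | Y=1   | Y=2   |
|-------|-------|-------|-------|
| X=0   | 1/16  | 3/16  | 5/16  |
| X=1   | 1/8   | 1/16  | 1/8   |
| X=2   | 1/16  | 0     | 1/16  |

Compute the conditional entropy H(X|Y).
Marginal P(Y) (column sums):
  P(Y=0) = 1/16 + 1/8 + 1/16 = 1/4
  P(Y=1) = 3/16 + 1/16 + 0 = 1/4
  P(Y=2) = 5/16 + 1/8 + 1/16 = 1/2

H(X|Y) = -Σ P(X,Y)·log₂ P(X|Y), where P(X|Y) = P(X,Y) / P(Y)
  (cells with P(X,Y) = 0 contribute 0)
  (X=0,Y=0): P(X|Y) = (1/16)/(1/4) = 1/4;  -(1/16)·log₂(1/4) = 0.1250
  (X=0,Y=1): P(X|Y) = (3/16)/(1/4) = 3/4;  -(3/16)·log₂(3/4) = 0.0778
  (X=0,Y=2): P(X|Y) = (5/16)/(1/2) = 5/8;  -(5/16)·log₂(5/8) = 0.2119
  (X=1,Y=0): P(X|Y) = (1/8)/(1/4) = 1/2;  -(1/8)·log₂(1/2) = 0.1250
  (X=1,Y=1): P(X|Y) = (1/16)/(1/4) = 1/4;  -(1/16)·log₂(1/4) = 0.1250
  (X=1,Y=2): P(X|Y) = (1/8)/(1/2) = 1/4;  -(1/8)·log₂(1/4) = 0.2500
  (X=2,Y=0): P(X|Y) = (1/16)/(1/4) = 1/4;  -(1/16)·log₂(1/4) = 0.1250
  (X=2,Y=2): P(X|Y) = (1/16)/(1/2) = 1/8;  -(1/16)·log₂(1/8) = 0.1875
H(X|Y) = 0.1250 + 0.0778 + 0.2119 + 0.1250 + 0.1250 + 0.2500 + 0.1250 + 0.1875
  = 1.2272 bits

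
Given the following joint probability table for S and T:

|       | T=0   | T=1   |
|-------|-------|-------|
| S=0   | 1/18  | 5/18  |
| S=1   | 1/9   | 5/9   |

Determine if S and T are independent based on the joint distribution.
Marginal P(S) (row sums):
  P(S=0) = 1/18 + 5/18 = 1/3
  P(S=1) = 1/9 + 5/9 = 2/3
Marginal P(T) (column sums):
  P(T=0) = 1/18 + 1/9 = 1/6
  P(T=1) = 5/18 + 5/9 = 5/6

S and T are independent iff P(S=i,T=j) = P(S=i)·P(T=j) for every cell.
  P(S=0)·P(T=0) = 1/3 × 1/6 = 1/18 = P(S=0,T=0) ✓
  P(S=0)·P(T=1) = 1/3 × 5/6 = 5/18 = P(S=0,T=1) ✓
  P(S=1)·P(T=0) = 2/3 × 1/6 = 1/9 = P(S=1,T=0) ✓
  P(S=1)·P(T=1) = 2/3 × 5/6 = 5/9 = P(S=1,T=1) ✓

Yes, S and T are independent: every cell factors, so I(S;T) = 0 bits.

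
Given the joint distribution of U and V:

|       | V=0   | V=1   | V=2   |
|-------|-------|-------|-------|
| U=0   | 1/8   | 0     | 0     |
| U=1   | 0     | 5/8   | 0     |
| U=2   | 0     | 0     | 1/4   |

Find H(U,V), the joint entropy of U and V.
H(U,V) = -Σ P(U,V) log₂ P(U,V), summed over the non-zero cells:
H(U,V) = -[(1/8)·log₂(1/8) + (5/8)·log₂(5/8) + (1/4)·log₂(1/4)]
  = 0.3750 + 0.4238 + 0.5000
  = 1.2988 bits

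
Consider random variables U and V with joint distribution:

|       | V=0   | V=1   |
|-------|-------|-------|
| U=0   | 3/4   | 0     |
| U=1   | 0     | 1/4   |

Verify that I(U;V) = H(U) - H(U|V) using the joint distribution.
Left side, from I(U;V) = H(U) + H(V) - H(U,V):
Marginal P(U) (row sums):
  P(U=0) = 3/4 + 0 = 3/4
  P(U=1) = 0 + 1/4 = 1/4
Marginal P(V) (column sums):
  P(V=0) = 3/4 + 0 = 3/4
  P(V=1) = 0 + 1/4 = 1/4

H(U) = -[(3/4)·log₂(3/4) + (1/4)·log₂(1/4)]
  = 0.3113 + 0.5000
  = 0.8113 bits
H(V) = -[(3/4)·log₂(3/4) + (1/4)·log₂(1/4)]
  = 0.3113 + 0.5000
  = 0.8113 bits
H(U,V) = -[(3/4)·log₂(3/4) + (1/4)·log₂(1/4)]
  = 0.3113 + 0.5000
  = 0.8113 bits

I(U;V) = H(U) + H(V) - H(U,V)
  = 0.8113 + 0.8113 - 0.8113
  = 0.8113 bits

Right side, with H(U|V) computed directly from the conditional probabilities:
H(U|V) = -Σ P(U,V)·log₂ P(U|V), where P(U|V) = P(U,V) / P(V)
  (cells with P(U,V) = 0 contribute 0)
  (U=0,V=0): P(U|V) = (3/4)/(3/4) = 1;  -(3/4)·log₂(1) = 0.0000
  (U=1,V=1): P(U|V) = (1/4)/(1/4) = 1;  -(1/4)·log₂(1) = 0.0000
H(U|V) = 0.0000 + 0.0000
  = 0.0000 bits
H(U) - H(U|V) = 0.8113 - 0.0000 = 0.8113 bits

Both sides equal 0.8113 bits, so I(U;V) = H(U) - H(U|V) ✓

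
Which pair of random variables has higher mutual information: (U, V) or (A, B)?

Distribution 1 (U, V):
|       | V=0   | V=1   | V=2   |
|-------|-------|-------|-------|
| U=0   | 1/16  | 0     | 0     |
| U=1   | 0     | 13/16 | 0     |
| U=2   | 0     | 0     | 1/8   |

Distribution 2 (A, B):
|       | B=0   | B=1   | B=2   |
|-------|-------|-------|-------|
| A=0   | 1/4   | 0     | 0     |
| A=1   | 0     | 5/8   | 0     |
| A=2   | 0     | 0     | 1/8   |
Distribution 1 (U, V):
Marginal P(U) (row sums):
  P(U=0) = 1/16 + 0 + 0 = 1/16
  P(U=1) = 0 + 13/16 + 0 = 13/16
  P(U=2) = 0 + 0 + 1/8 = 1/8
Marginal P(V) (column sums):
  P(V=0) = 1/16 + 0 + 0 = 1/16
  P(V=1) = 0 + 13/16 + 0 = 13/16
  P(V=2) = 0 + 0 + 1/8 = 1/8

H(U) = -[(1/16)·log₂(1/16) + (13/16)·log₂(13/16) + (1/8)·log₂(1/8)]
  = 0.2500 + 0.2434 + 0.3750
  = 0.8684 bits
H(V) = -[(1/16)·log₂(1/16) + (13/16)·log₂(13/16) + (1/8)·log₂(1/8)]
  = 0.2500 + 0.2434 + 0.3750
  = 0.8684 bits
H(U,V) = -[(1/16)·log₂(1/16) + (13/16)·log₂(13/16) + (1/8)·log₂(1/8)]
  = 0.2500 + 0.2434 + 0.3750
  = 0.8684 bits

I(U;V) = H(U) + H(V) - H(U,V)
  = 0.8684 + 0.8684 - 0.8684
  = 0.8684 bits

Distribution 2 (A, B):
Marginal P(A) (row sums):
  P(A=0) = 1/4 + 0 + 0 = 1/4
  P(A=1) = 0 + 5/8 + 0 = 5/8
  P(A=2) = 0 + 0 + 1/8 = 1/8
Marginal P(B) (column sums):
  P(B=0) = 1/4 + 0 + 0 = 1/4
  P(B=1) = 0 + 5/8 + 0 = 5/8
  P(B=2) = 0 + 0 + 1/8 = 1/8

H(A) = -[(1/4)·log₂(1/4) + (5/8)·log₂(5/8) + (1/8)·log₂(1/8)]
  = 0.5000 + 0.4238 + 0.3750
  = 1.2988 bits
H(B) = -[(1/4)·log₂(1/4) + (5/8)·log₂(5/8) + (1/8)·log₂(1/8)]
  = 0.5000 + 0.4238 + 0.3750
  = 1.2988 bits
H(A,B) = -[(1/4)·log₂(1/4) + (5/8)·log₂(5/8) + (1/8)·log₂(1/8)]
  = 0.5000 + 0.4238 + 0.3750
  = 1.2988 bits

I(A;B) = H(A) + H(B) - H(A,B)
  = 1.2988 + 1.2988 - 1.2988
  = 1.2988 bits

I(A;B) = 1.2988 bits > I(U;V) = 0.8684 bits, so (A, B) has the higher mutual information (stronger dependence).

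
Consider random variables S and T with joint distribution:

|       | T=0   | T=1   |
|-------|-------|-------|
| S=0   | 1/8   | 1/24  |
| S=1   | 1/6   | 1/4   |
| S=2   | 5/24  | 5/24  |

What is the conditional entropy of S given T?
Marginal P(T) (column sums):
  P(T=0) = 1/8 + 1/6 + 5/24 = 1/2
  P(T=1) = 1/24 + 1/4 + 5/24 = 1/2

H(S|T) = -Σ P(S,T)·log₂ P(S|T), where P(S|T) = P(S,T) / P(T)
  (S=0,T=0): P(S|T) = (1/8)/(1/2) = 1/4;  -(1/8)·log₂(1/4) = 0.2500
  (S=0,T=1): P(S|T) = (1/24)/(1/2) = 1/12;  -(1/24)·log₂(1/12) = 0.1494
  (S=1,T=0): P(S|T) = (1/6)/(1/2) = 1/3;  -(1/6)·log₂(1/3) = 0.2642
  (S=1,T=1): P(S|T) = (1/4)/(1/2) = 1/2;  -(1/4)·log₂(1/2) = 0.2500
  (S=2,T=0): P(S|T) = (5/24)/(1/2) = 5/12;  -(5/24)·log₂(5/12) = 0.2631
  (S=2,T=1): P(S|T) = (5/24)/(1/2) = 5/12;  -(5/24)·log₂(5/12) = 0.2631
H(S|T) = 0.2500 + 0.1494 + 0.2642 + 0.2500 + 0.2631 + 0.2631
  = 1.4398 bits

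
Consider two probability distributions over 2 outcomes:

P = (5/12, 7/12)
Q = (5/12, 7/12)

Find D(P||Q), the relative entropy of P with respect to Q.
D(P||Q) = Σ P(i) log₂(P(i)/Q(i))
  i=0: (5/12) × log₂((5/12)/(5/12)) = (5/12) × log₂(1) = 0.0000
  i=1: (7/12) × log₂((7/12)/(7/12)) = (7/12) × log₂(1) = 0.0000
D(P||Q) = 0.0000 + 0.0000
  = 0.0000 bits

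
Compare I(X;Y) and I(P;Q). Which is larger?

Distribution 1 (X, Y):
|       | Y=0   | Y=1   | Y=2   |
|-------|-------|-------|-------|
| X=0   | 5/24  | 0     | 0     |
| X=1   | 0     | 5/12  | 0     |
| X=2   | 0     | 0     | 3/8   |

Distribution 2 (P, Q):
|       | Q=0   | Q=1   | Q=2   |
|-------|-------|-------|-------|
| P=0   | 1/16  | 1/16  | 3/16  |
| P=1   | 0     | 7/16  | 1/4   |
Distribution 1 (X, Y):
Marginal P(X) (row sums):
  P(X=0) = 5/24 + 0 + 0 = 5/24
  P(X=1) = 0 + 5/12 + 0 = 5/12
  P(X=2) = 0 + 0 + 3/8 = 3/8
Marginal P(Y) (column sums):
  P(Y=0) = 5/24 + 0 + 0 = 5/24
  P(Y=1) = 0 + 5/12 + 0 = 5/12
  P(Y=2) = 0 + 0 + 3/8 = 3/8

H(X) = -[(5/24)·log₂(5/24) + (5/12)·log₂(5/12) + (3/8)·log₂(3/8)]
  = 0.4715 + 0.5263 + 0.5306
  = 1.5284 bits
H(Y) = -[(5/24)·log₂(5/24) + (5/12)·log₂(5/12) + (3/8)·log₂(3/8)]
  = 0.4715 + 0.5263 + 0.5306
  = 1.5284 bits
H(X,Y) = -[(5/24)·log₂(5/24) + (5/12)·log₂(5/12) + (3/8)·log₂(3/8)]
  = 0.4715 + 0.5263 + 0.5306
  = 1.5284 bits

I(X;Y) = H(X) + H(Y) - H(X,Y)
  = 1.5284 + 1.5284 - 1.5284
  = 1.5284 bits

Distribution 2 (P, Q):
Marginal P(P) (row sums):
  P(P=0) = 1/16 + 1/16 + 3/16 = 5/16
  P(P=1) = 0 + 7/16 + 1/4 = 11/16
Marginal P(Q) (column sums):
  P(Q=0) = 1/16 + 0 = 1/16
  P(Q=1) = 1/16 + 7/16 = 1/2
  P(Q=2) = 3/16 + 1/4 = 7/16

H(P) = -[(5/16)·log₂(5/16) + (11/16)·log₂(11/16)]
  = 0.5244 + 0.3716
  = 0.8960 bits
H(Q) = -[(1/16)·log₂(1/16) + (1/2)·log₂(1/2) + (7/16)·log₂(7/16)]
  = 0.2500 + 0.5000 + 0.5218
  = 1.2718 bits
H(P,Q) = -[(1/16)·log₂(1/16) + (1/16)·log₂(1/16) + (3/16)·log₂(3/16) + (7/16)·log₂(7/16) + (1/4)·log₂(1/4)]
  = 0.2500 + 0.2500 + 0.4528 + 0.5218 + 0.5000
  = 1.9746 bits

I(P;Q) = H(P) + H(Q) - H(P,Q)
  = 0.8960 + 1.2718 - 1.9746
  = 0.1932 bits

I(X;Y) = 1.5284 bits > I(P;Q) = 0.1932 bits, so (X, Y) has the higher mutual information (stronger dependence).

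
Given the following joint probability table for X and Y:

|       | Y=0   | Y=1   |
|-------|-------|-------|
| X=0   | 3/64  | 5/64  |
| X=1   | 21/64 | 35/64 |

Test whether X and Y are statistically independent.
Marginal P(X) (row sums):
  P(X=0) = 3/64 + 5/64 = 1/8
  P(X=1) = 21/64 + 35/64 = 7/8
Marginal P(Y) (column sums):
  P(Y=0) = 3/64 + 21/64 = 3/8
  P(Y=1) = 5/64 + 35/64 = 5/8

X and Y are independent iff P(X=i,Y=j) = P(X=i)·P(Y=j) for every cell.
  P(X=0)·P(Y=0) = 1/8 × 3/8 = 3/64 = P(X=0,Y=0) ✓
  P(X=0)·P(Y=1) = 1/8 × 5/8 = 5/64 = P(X=0,Y=1) ✓
  P(X=1)·P(Y=0) = 7/8 × 3/8 = 21/64 = P(X=1,Y=0) ✓
  P(X=1)·P(Y=1) = 7/8 × 5/8 = 35/64 = P(X=1,Y=1) ✓

Yes, X and Y are independent: every cell factors, so I(X;Y) = 0 bits.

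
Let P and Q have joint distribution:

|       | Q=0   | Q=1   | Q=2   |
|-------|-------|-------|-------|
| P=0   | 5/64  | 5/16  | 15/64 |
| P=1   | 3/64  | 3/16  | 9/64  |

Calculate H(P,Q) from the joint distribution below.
H(P,Q) = -Σ P(P,Q) log₂ P(P,Q), summed over the non-zero cells:
H(P,Q) = -[(5/64)·log₂(5/64) + (5/16)·log₂(5/16) + (15/64)·log₂(15/64) + (3/64)·log₂(3/64) + (3/16)·log₂(3/16) + (9/64)·log₂(9/64)]
  = 0.2873 + 0.5244 + 0.4906 + 0.2070 + 0.4528 + 0.3980
  = 2.3601 bits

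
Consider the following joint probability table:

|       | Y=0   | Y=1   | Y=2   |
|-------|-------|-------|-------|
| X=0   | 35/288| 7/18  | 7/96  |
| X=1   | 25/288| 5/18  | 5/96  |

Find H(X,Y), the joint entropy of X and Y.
H(X,Y) = -Σ P(X,Y) log₂ P(X,Y), summed over the non-zero cells:
H(X,Y) = -[(35/288)·log₂(35/288) + (7/18)·log₂(7/18) + (7/96)·log₂(7/96) + (25/288)·log₂(25/288) + (5/18)·log₂(5/18) + (5/96)·log₂(5/96)]
  = 0.3695 + 0.5299 + 0.2755 + 0.3061 + 0.5133 + 0.2220
  = 2.2163 bits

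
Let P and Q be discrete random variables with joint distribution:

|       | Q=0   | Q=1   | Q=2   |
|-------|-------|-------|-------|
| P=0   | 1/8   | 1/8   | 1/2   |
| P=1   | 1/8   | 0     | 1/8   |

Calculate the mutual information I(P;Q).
Marginal P(P) (row sums):
  P(P=0) = 1/8 + 1/8 + 1/2 = 3/4
  P(P=1) = 1/8 + 0 + 1/8 = 1/4
Marginal P(Q) (column sums):
  P(Q=0) = 1/8 + 1/8 = 1/4
  P(Q=1) = 1/8 + 0 = 1/8
  P(Q=2) = 1/2 + 1/8 = 5/8

H(P) = -[(3/4)·log₂(3/4) + (1/4)·log₂(1/4)]
  = 0.3113 + 0.5000
  = 0.8113 bits
H(Q) = -[(1/4)·log₂(1/4) + (1/8)·log₂(1/8) + (5/8)·log₂(5/8)]
  = 0.5000 + 0.3750 + 0.4238
  = 1.2988 bits
H(P,Q) = -[(1/8)·log₂(1/8) + (1/8)·log₂(1/8) + (1/2)·log₂(1/2) + (1/8)·log₂(1/8) + (1/8)·log₂(1/8)]
  = 0.3750 + 0.3750 + 0.5000 + 0.3750 + 0.3750
  = 2.0000 bits

I(P;Q) = H(P) + H(Q) - H(P,Q)
  = 0.8113 + 1.2988 - 2.0000
  = 0.1101 bits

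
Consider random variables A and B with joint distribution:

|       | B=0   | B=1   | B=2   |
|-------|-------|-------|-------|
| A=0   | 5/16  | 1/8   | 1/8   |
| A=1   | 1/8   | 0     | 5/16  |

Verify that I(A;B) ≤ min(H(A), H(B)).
Marginal P(A) (row sums):
  P(A=0) = 5/16 + 1/8 + 1/8 = 9/16
  P(A=1) = 1/8 + 0 + 5/16 = 7/16
Marginal P(B) (column sums):
  P(B=0) = 5/16 + 1/8 = 7/16
  P(B=1) = 1/8 + 0 = 1/8
  P(B=2) = 1/8 + 5/16 = 7/16

H(A) = -[(9/16)·log₂(9/16) + (7/16)·log₂(7/16)]
  = 0.4669 + 0.5218
  = 0.9887 bits
H(B) = -[(7/16)·log₂(7/16) + (1/8)·log₂(1/8) + (7/16)·log₂(7/16)]
  = 0.5218 + 0.3750 + 0.5218
  = 1.4186 bits
H(A,B) = -[(5/16)·log₂(5/16) + (1/8)·log₂(1/8) + (1/8)·log₂(1/8) + (1/8)·log₂(1/8) + (5/16)·log₂(5/16)]
  = 0.5244 + 0.3750 + 0.3750 + 0.3750 + 0.5244
  = 2.1738 bits

I(A;B) = H(A) + H(B) - H(A,B)
  = 0.9887 + 1.4186 - 2.1738
  = 0.2335 bits

min(H(A), H(B)) = min(0.9887, 1.4186) = 0.9887 bits
Since 0.2335 ≤ 0.9887, the bound is satisfied ✓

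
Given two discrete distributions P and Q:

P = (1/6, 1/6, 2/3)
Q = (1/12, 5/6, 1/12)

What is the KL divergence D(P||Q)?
D(P||Q) = Σ P(i) log₂(P(i)/Q(i))
  i=0: (1/6) × log₂((1/6)/(1/12)) = (1/6) × log₂(2) = 0.1667
  i=1: (1/6) × log₂((1/6)/(5/6)) = (1/6) × log₂(1/5) = -0.3870
  i=2: (2/3) × log₂((2/3)/(1/12)) = (2/3) × log₂(8) = 2.0000
D(P||Q) = 0.1667 - 0.3870 + 2.0000
  = 1.7797 bits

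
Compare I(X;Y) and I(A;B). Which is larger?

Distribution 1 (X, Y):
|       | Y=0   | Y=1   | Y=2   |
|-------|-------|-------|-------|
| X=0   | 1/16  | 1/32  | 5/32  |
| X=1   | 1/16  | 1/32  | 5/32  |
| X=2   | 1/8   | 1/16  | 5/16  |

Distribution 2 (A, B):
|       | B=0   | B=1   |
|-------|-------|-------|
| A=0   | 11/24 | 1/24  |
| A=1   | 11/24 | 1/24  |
Distribution 1 (X, Y):
Marginal P(X) (row sums):
  P(X=0) = 1/16 + 1/32 + 5/32 = 1/4
  P(X=1) = 1/16 + 1/32 + 5/32 = 1/4
  P(X=2) = 1/8 + 1/16 + 5/16 = 1/2
Marginal P(Y) (column sums):
  P(Y=0) = 1/16 + 1/16 + 1/8 = 1/4
  P(Y=1) = 1/32 + 1/32 + 1/16 = 1/8
  P(Y=2) = 5/32 + 5/32 + 5/16 = 5/8

H(X) = -[(1/4)·log₂(1/4) + (1/4)·log₂(1/4) + (1/2)·log₂(1/2)]
  = 0.5000 + 0.5000 + 0.5000
  = 1.5000 bits
H(Y) = -[(1/4)·log₂(1/4) + (1/8)·log₂(1/8) + (5/8)·log₂(5/8)]
  = 0.5000 + 0.3750 + 0.4238
  = 1.2988 bits
H(X,Y) = -[(1/16)·log₂(1/16) + (1/32)·log₂(1/32) + (5/32)·log₂(5/32) + (1/16)·log₂(1/16) + (1/32)·log₂(1/32) + (5/32)·log₂(5/32) + (1/8)·log₂(1/8) + (1/16)·log₂(1/16) + (5/16)·log₂(5/16)]
  = 0.2500 + 0.1563 + 0.4184 + 0.2500 + 0.1563 + 0.4184 + 0.3750 + 0.2500 + 0.5244
  = 2.7988 bits

I(X;Y) = H(X) + H(Y) - H(X,Y)
  = 1.5000 + 1.2988 - 2.7988
  = 0.0000 bits

Distribution 2 (A, B):
Marginal P(A) (row sums):
  P(A=0) = 11/24 + 1/24 = 1/2
  P(A=1) = 11/24 + 1/24 = 1/2
Marginal P(B) (column sums):
  P(B=0) = 11/24 + 11/24 = 11/12
  P(B=1) = 1/24 + 1/24 = 1/12

H(A) = -[(1/2)·log₂(1/2) + (1/2)·log₂(1/2)]
  = 0.5000 + 0.5000
  = 1.0000 bits
H(B) = -[(11/12)·log₂(11/12) + (1/12)·log₂(1/12)]
  = 0.1151 + 0.2987
  = 0.4138 bits
H(A,B) = -[(11/24)·log₂(11/24) + (1/24)·log₂(1/24) + (11/24)·log₂(11/24) + (1/24)·log₂(1/24)]
  = 0.5159 + 0.1910 + 0.5159 + 0.1910
  = 1.4138 bits

I(A;B) = H(A) + H(B) - H(A,B)
  = 1.0000 + 0.4138 - 1.4138
  = 0.0000 bits

Both joint tables factor as the product of their marginals, so I(X;Y) = I(A;B) = 0 bits: neither is larger (both pairs are independent).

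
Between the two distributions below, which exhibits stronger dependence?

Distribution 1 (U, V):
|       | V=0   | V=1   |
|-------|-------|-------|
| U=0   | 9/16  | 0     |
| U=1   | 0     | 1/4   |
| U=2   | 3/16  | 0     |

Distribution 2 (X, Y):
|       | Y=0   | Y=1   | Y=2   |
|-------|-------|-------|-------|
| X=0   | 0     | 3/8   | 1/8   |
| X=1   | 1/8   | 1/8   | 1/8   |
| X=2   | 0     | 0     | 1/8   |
Distribution 1 (U, V):
Marginal P(U) (row sums):
  P(U=0) = 9/16 + 0 = 9/16
  P(U=1) = 0 + 1/4 = 1/4
  P(U=2) = 3/16 + 0 = 3/16
Marginal P(V) (column sums):
  P(V=0) = 9/16 + 0 + 3/16 = 3/4
  P(V=1) = 0 + 1/4 + 0 = 1/4

H(U) = -[(9/16)·log₂(9/16) + (1/4)·log₂(1/4) + (3/16)·log₂(3/16)]
  = 0.4669 + 0.5000 + 0.4528
  = 1.4197 bits
H(V) = -[(3/4)·log₂(3/4) + (1/4)·log₂(1/4)]
  = 0.3113 + 0.5000
  = 0.8113 bits
H(U,V) = -[(9/16)·log₂(9/16) + (1/4)·log₂(1/4) + (3/16)·log₂(3/16)]
  = 0.4669 + 0.5000 + 0.4528
  = 1.4197 bits

I(U;V) = H(U) + H(V) - H(U,V)
  = 1.4197 + 0.8113 - 1.4197
  = 0.8113 bits

Distribution 2 (X, Y):
Marginal P(X) (row sums):
  P(X=0) = 0 + 3/8 + 1/8 = 1/2
  P(X=1) = 1/8 + 1/8 + 1/8 = 3/8
  P(X=2) = 0 + 0 + 1/8 = 1/8
Marginal P(Y) (column sums):
  P(Y=0) = 0 + 1/8 + 0 = 1/8
  P(Y=1) = 3/8 + 1/8 + 0 = 1/2
  P(Y=2) = 1/8 + 1/8 + 1/8 = 3/8

H(X) = -[(1/2)·log₂(1/2) + (3/8)·log₂(3/8) + (1/8)·log₂(1/8)]
  = 0.5000 + 0.5306 + 0.3750
  = 1.4056 bits
H(Y) = -[(1/8)·log₂(1/8) + (1/2)·log₂(1/2) + (3/8)·log₂(3/8)]
  = 0.3750 + 0.5000 + 0.5306
  = 1.4056 bits
H(X,Y) = -[(3/8)·log₂(3/8) + (1/8)·log₂(1/8) + (1/8)·log₂(1/8) + (1/8)·log₂(1/8) + (1/8)·log₂(1/8) + (1/8)·log₂(1/8)]
  = 0.5306 + 0.3750 + 0.3750 + 0.3750 + 0.3750 + 0.3750
  = 2.4056 bits

I(X;Y) = H(X) + H(Y) - H(X,Y)
  = 1.4056 + 1.4056 - 2.4056
  = 0.4056 bits

I(U;V) = 0.8113 bits > I(X;Y) = 0.4056 bits, so (U, V) has the higher mutual information (stronger dependence).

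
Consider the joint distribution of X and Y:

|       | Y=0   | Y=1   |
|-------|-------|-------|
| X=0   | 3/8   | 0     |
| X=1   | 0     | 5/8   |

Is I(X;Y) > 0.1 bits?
Marginal P(X) (row sums):
  P(X=0) = 3/8 + 0 = 3/8
  P(X=1) = 0 + 5/8 = 5/8
Marginal P(Y) (column sums):
  P(Y=0) = 3/8 + 0 = 3/8
  P(Y=1) = 0 + 5/8 = 5/8

H(X) = -[(3/8)·log₂(3/8) + (5/8)·log₂(5/8)]
  = 0.5306 + 0.4238
  = 0.9544 bits
H(Y) = -[(3/8)·log₂(3/8) + (5/8)·log₂(5/8)]
  = 0.5306 + 0.4238
  = 0.9544 bits
H(X,Y) = -[(3/8)·log₂(3/8) + (5/8)·log₂(5/8)]
  = 0.5306 + 0.4238
  = 0.9544 bits

I(X;Y) = H(X) + H(Y) - H(X,Y)
  = 0.9544 + 0.9544 - 0.9544
  = 0.9544 bits

Yes. I(X;Y) = 0.9544 bits, which is > 0.1 bits.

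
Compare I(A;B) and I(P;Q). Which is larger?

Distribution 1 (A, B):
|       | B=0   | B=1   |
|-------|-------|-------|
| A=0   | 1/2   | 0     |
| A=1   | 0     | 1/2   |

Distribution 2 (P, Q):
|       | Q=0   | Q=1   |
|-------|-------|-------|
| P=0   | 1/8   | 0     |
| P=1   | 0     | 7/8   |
Distribution 1 (A, B):
Marginal P(A) (row sums):
  P(A=0) = 1/2 + 0 = 1/2
  P(A=1) = 0 + 1/2 = 1/2
Marginal P(B) (column sums):
  P(B=0) = 1/2 + 0 = 1/2
  P(B=1) = 0 + 1/2 = 1/2

H(A) = -[(1/2)·log₂(1/2) + (1/2)·log₂(1/2)]
  = 0.5000 + 0.5000
  = 1.0000 bits
H(B) = -[(1/2)·log₂(1/2) + (1/2)·log₂(1/2)]
  = 0.5000 + 0.5000
  = 1.0000 bits
H(A,B) = -[(1/2)·log₂(1/2) + (1/2)·log₂(1/2)]
  = 0.5000 + 0.5000
  = 1.0000 bits

I(A;B) = H(A) + H(B) - H(A,B)
  = 1.0000 + 1.0000 - 1.0000
  = 1.0000 bits

Distribution 2 (P, Q):
Marginal P(P) (row sums):
  P(P=0) = 1/8 + 0 = 1/8
  P(P=1) = 0 + 7/8 = 7/8
Marginal P(Q) (column sums):
  P(Q=0) = 1/8 + 0 = 1/8
  P(Q=1) = 0 + 7/8 = 7/8

H(P) = -[(1/8)·log₂(1/8) + (7/8)·log₂(7/8)]
  = 0.3750 + 0.1686
  = 0.5436 bits
H(Q) = -[(1/8)·log₂(1/8) + (7/8)·log₂(7/8)]
  = 0.3750 + 0.1686
  = 0.5436 bits
H(P,Q) = -[(1/8)·log₂(1/8) + (7/8)·log₂(7/8)]
  = 0.3750 + 0.1686
  = 0.5436 bits

I(P;Q) = H(P) + H(Q) - H(P,Q)
  = 0.5436 + 0.5436 - 0.5436
  = 0.5436 bits

I(A;B) = 1.0000 bits > I(P;Q) = 0.5436 bits, so (A, B) has the higher mutual information (stronger dependence).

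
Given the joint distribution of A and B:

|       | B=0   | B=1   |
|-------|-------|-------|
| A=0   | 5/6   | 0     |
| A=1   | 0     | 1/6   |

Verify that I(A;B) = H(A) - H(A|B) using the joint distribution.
Left side, from I(A;B) = H(A) + H(B) - H(A,B):
Marginal P(A) (row sums):
  P(A=0) = 5/6 + 0 = 5/6
  P(A=1) = 0 + 1/6 = 1/6
Marginal P(B) (column sums):
  P(B=0) = 5/6 + 0 = 5/6
  P(B=1) = 0 + 1/6 = 1/6

H(A) = -[(5/6)·log₂(5/6) + (1/6)·log₂(1/6)]
  = 0.2192 + 0.4308
  = 0.6500 bits
H(B) = -[(5/6)·log₂(5/6) + (1/6)·log₂(1/6)]
  = 0.2192 + 0.4308
  = 0.6500 bits
H(A,B) = -[(5/6)·log₂(5/6) + (1/6)·log₂(1/6)]
  = 0.2192 + 0.4308
  = 0.6500 bits

I(A;B) = H(A) + H(B) - H(A,B)
  = 0.6500 + 0.6500 - 0.6500
  = 0.6500 bits

Right side, with H(A|B) computed directly from the conditional probabilities:
H(A|B) = -Σ P(A,B)·log₂ P(A|B), where P(A|B) = P(A,B) / P(B)
  (cells with P(A,B) = 0 contribute 0)
  (A=0,B=0): P(A|B) = (5/6)/(5/6) = 1;  -(5/6)·log₂(1) = 0.0000
  (A=1,B=1): P(A|B) = (1/6)/(1/6) = 1;  -(1/6)·log₂(1) = 0.0000
H(A|B) = 0.0000 + 0.0000
  = 0.0000 bits
H(A) - H(A|B) = 0.6500 - 0.0000 = 0.6500 bits

Both sides equal 0.6500 bits, so I(A;B) = H(A) - H(A|B) ✓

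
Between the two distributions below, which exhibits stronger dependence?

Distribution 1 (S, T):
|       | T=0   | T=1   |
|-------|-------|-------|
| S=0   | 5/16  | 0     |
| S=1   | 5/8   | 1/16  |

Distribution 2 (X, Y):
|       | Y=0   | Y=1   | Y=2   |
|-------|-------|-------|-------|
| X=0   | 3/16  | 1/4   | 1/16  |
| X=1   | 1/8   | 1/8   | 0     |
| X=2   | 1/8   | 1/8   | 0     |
Distribution 1 (S, T):
Marginal P(S) (row sums):
  P(S=0) = 5/16 + 0 = 5/16
  P(S=1) = 5/8 + 1/16 = 11/16
Marginal P(T) (column sums):
  P(T=0) = 5/16 + 5/8 = 15/16
  P(T=1) = 0 + 1/16 = 1/16

H(S) = -[(5/16)·log₂(5/16) + (11/16)·log₂(11/16)]
  = 0.5244 + 0.3716
  = 0.8960 bits
H(T) = -[(15/16)·log₂(15/16) + (1/16)·log₂(1/16)]
  = 0.0873 + 0.2500
  = 0.3373 bits
H(S,T) = -[(5/16)·log₂(5/16) + (5/8)·log₂(5/8) + (1/16)·log₂(1/16)]
  = 0.5244 + 0.4238 + 0.2500
  = 1.1982 bits

I(S;T) = H(S) + H(T) - H(S,T)
  = 0.8960 + 0.3373 - 1.1982
  = 0.0351 bits

Distribution 2 (X, Y):
Marginal P(X) (row sums):
  P(X=0) = 3/16 + 1/4 + 1/16 = 1/2
  P(X=1) = 1/8 + 1/8 + 0 = 1/4
  P(X=2) = 1/8 + 1/8 + 0 = 1/4
Marginal P(Y) (column sums):
  P(Y=0) = 3/16 + 1/8 + 1/8 = 7/16
  P(Y=1) = 1/4 + 1/8 + 1/8 = 1/2
  P(Y=2) = 1/16 + 0 + 0 = 1/16

H(X) = -[(1/2)·log₂(1/2) + (1/4)·log₂(1/4) + (1/4)·log₂(1/4)]
  = 0.5000 + 0.5000 + 0.5000
  = 1.5000 bits
H(Y) = -[(7/16)·log₂(7/16) + (1/2)·log₂(1/2) + (1/16)·log₂(1/16)]
  = 0.5218 + 0.5000 + 0.2500
  = 1.2718 bits
H(X,Y) = -[(3/16)·log₂(3/16) + (1/4)·log₂(1/4) + (1/16)·log₂(1/16) + (1/8)·log₂(1/8) + (1/8)·log₂(1/8) + (1/8)·log₂(1/8) + (1/8)·log₂(1/8)]
  = 0.4528 + 0.5000 + 0.2500 + 0.3750 + 0.3750 + 0.3750 + 0.3750
  = 2.7028 bits

I(X;Y) = H(X) + H(Y) - H(X,Y)
  = 1.5000 + 1.2718 - 2.7028
  = 0.0690 bits

I(X;Y) = 0.0690 bits > I(S;T) = 0.0351 bits, so (X, Y) has the higher mutual information (stronger dependence).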